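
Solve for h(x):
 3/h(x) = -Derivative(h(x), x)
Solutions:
 h(x) = -sqrt(C1 - 6*x)
 h(x) = sqrt(C1 - 6*x)


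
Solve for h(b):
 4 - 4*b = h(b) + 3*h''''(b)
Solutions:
 h(b) = -4*b + (C1*sin(sqrt(2)*3^(3/4)*b/6) + C2*cos(sqrt(2)*3^(3/4)*b/6))*exp(-sqrt(2)*3^(3/4)*b/6) + (C3*sin(sqrt(2)*3^(3/4)*b/6) + C4*cos(sqrt(2)*3^(3/4)*b/6))*exp(sqrt(2)*3^(3/4)*b/6) + 4


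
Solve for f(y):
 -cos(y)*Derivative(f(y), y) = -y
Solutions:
 f(y) = C1 + Integral(y/cos(y), y)


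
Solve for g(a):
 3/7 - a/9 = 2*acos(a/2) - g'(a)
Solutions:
 g(a) = C1 + a^2/18 + 2*a*acos(a/2) - 3*a/7 - 2*sqrt(4 - a^2)


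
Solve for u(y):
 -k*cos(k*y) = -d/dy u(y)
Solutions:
 u(y) = C1 + sin(k*y)


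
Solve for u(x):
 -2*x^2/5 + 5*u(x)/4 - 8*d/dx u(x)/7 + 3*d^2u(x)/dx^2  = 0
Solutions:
 u(x) = 8*x^2/25 + 512*x/875 + (C1*sin(sqrt(671)*x/42) + C2*cos(sqrt(671)*x/42))*exp(4*x/21) - 30656/30625


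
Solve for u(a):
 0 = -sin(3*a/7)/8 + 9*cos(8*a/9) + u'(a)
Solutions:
 u(a) = C1 - 81*sin(8*a/9)/8 - 7*cos(3*a/7)/24


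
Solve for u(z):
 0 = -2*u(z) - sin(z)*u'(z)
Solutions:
 u(z) = C1*(cos(z) + 1)/(cos(z) - 1)


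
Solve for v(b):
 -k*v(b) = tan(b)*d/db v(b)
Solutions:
 v(b) = C1*exp(-k*log(sin(b)))


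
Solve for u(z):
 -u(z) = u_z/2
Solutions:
 u(z) = C1*exp(-2*z)


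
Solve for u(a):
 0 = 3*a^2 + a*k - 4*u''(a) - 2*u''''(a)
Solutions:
 u(a) = C1 + C2*a + C3*sin(sqrt(2)*a) + C4*cos(sqrt(2)*a) + a^4/16 + a^3*k/24 - 3*a^2/8


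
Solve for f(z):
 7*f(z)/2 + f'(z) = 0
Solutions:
 f(z) = C1*exp(-7*z/2)


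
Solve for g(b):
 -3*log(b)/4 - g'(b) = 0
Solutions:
 g(b) = C1 - 3*b*log(b)/4 + 3*b/4


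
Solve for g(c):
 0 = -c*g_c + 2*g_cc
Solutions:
 g(c) = C1 + C2*erfi(c/2)


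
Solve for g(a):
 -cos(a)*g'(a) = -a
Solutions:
 g(a) = C1 + Integral(a/cos(a), a)


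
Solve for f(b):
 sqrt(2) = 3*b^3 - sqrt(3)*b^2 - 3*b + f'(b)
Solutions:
 f(b) = C1 - 3*b^4/4 + sqrt(3)*b^3/3 + 3*b^2/2 + sqrt(2)*b


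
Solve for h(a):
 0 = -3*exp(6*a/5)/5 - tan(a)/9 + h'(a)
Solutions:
 h(a) = C1 + exp(6*a/5)/2 - log(cos(a))/9


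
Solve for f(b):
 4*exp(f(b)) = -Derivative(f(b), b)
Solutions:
 f(b) = log(1/(C1 + 4*b))


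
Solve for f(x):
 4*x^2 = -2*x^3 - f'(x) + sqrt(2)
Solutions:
 f(x) = C1 - x^4/2 - 4*x^3/3 + sqrt(2)*x


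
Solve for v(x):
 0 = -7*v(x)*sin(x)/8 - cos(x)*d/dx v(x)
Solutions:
 v(x) = C1*cos(x)^(7/8)


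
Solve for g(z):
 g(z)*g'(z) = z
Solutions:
 g(z) = -sqrt(C1 + z^2)
 g(z) = sqrt(C1 + z^2)


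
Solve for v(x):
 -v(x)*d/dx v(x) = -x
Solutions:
 v(x) = -sqrt(C1 + x^2)
 v(x) = sqrt(C1 + x^2)


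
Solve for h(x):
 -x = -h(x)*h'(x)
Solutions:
 h(x) = -sqrt(C1 + x^2)
 h(x) = sqrt(C1 + x^2)


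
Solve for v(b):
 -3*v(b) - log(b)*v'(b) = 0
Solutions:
 v(b) = C1*exp(-3*li(b))


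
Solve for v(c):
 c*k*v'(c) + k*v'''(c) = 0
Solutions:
 v(c) = C1 + Integral(C2*airyai(-c) + C3*airybi(-c), c)


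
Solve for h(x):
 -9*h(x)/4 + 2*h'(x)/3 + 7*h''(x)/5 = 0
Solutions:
 h(x) = C1*exp(x*(-10 + sqrt(2935))/42) + C2*exp(-x*(10 + sqrt(2935))/42)


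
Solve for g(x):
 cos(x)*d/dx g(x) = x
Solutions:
 g(x) = C1 + Integral(x/cos(x), x)


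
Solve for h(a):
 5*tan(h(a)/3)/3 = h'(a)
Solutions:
 h(a) = -3*asin(C1*exp(5*a/9)) + 3*pi
 h(a) = 3*asin(C1*exp(5*a/9))


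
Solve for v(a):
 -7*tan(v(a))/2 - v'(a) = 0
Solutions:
 v(a) = pi - asin(C1*exp(-7*a/2))
 v(a) = asin(C1*exp(-7*a/2))


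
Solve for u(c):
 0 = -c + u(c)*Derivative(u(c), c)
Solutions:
 u(c) = -sqrt(C1 + c^2)
 u(c) = sqrt(C1 + c^2)


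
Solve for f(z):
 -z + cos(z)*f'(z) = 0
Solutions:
 f(z) = C1 + Integral(z/cos(z), z)


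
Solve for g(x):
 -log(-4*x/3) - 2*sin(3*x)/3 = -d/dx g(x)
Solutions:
 g(x) = C1 + x*log(-x) - x*log(3) - x + 2*x*log(2) - 2*cos(3*x)/9


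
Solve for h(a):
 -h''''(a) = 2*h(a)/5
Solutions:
 h(a) = (C1*sin(10^(3/4)*a/10) + C2*cos(10^(3/4)*a/10))*exp(-10^(3/4)*a/10) + (C3*sin(10^(3/4)*a/10) + C4*cos(10^(3/4)*a/10))*exp(10^(3/4)*a/10)


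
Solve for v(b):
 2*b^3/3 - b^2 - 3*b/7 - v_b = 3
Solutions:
 v(b) = C1 + b^4/6 - b^3/3 - 3*b^2/14 - 3*b


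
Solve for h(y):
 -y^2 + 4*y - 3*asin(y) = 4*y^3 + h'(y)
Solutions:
 h(y) = C1 - y^4 - y^3/3 + 2*y^2 - 3*y*asin(y) - 3*sqrt(1 - y^2)


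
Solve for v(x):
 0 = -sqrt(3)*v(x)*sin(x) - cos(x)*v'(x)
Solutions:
 v(x) = C1*cos(x)^(sqrt(3))


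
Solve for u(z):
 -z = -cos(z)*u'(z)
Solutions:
 u(z) = C1 + Integral(z/cos(z), z)


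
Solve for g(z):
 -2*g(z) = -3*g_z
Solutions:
 g(z) = C1*exp(2*z/3)


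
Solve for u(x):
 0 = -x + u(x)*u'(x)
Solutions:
 u(x) = -sqrt(C1 + x^2)
 u(x) = sqrt(C1 + x^2)


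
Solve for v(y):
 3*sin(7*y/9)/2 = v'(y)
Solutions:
 v(y) = C1 - 27*cos(7*y/9)/14


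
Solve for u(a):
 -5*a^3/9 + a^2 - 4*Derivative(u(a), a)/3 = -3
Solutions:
 u(a) = C1 - 5*a^4/48 + a^3/4 + 9*a/4


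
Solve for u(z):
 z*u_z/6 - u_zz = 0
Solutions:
 u(z) = C1 + C2*erfi(sqrt(3)*z/6)


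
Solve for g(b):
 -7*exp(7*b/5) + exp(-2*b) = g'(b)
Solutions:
 g(b) = C1 - 5*exp(7*b/5) - exp(-2*b)/2


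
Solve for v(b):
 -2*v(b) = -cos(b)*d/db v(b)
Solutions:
 v(b) = C1*(sin(b) + 1)/(sin(b) - 1)


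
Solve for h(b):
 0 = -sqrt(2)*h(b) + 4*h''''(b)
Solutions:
 h(b) = C1*exp(-2^(5/8)*b/2) + C2*exp(2^(5/8)*b/2) + C3*sin(2^(5/8)*b/2) + C4*cos(2^(5/8)*b/2)


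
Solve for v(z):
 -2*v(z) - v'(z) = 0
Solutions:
 v(z) = C1*exp(-2*z)


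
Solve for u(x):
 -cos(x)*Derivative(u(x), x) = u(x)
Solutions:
 u(x) = C1*sqrt(sin(x) - 1)/sqrt(sin(x) + 1)


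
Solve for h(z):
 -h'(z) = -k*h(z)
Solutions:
 h(z) = C1*exp(k*z)


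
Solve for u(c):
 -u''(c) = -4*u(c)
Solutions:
 u(c) = C1*exp(-2*c) + C2*exp(2*c)


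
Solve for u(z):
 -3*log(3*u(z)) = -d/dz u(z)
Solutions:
 -Integral(1/(log(_y) + log(3)), (_y, u(z)))/3 = C1 - z


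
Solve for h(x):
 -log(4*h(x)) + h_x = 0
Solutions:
 -Integral(1/(log(_y) + 2*log(2)), (_y, h(x))) = C1 - x


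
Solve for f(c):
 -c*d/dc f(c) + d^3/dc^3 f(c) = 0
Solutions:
 f(c) = C1 + Integral(C2*airyai(c) + C3*airybi(c), c)


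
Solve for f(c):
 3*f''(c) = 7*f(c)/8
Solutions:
 f(c) = C1*exp(-sqrt(42)*c/12) + C2*exp(sqrt(42)*c/12)


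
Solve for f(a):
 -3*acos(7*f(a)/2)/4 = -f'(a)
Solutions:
 Integral(1/acos(7*_y/2), (_y, f(a))) = C1 + 3*a/4


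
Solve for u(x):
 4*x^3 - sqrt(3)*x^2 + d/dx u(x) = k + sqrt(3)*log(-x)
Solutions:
 u(x) = C1 - x^4 + sqrt(3)*x^3/3 + x*(k - sqrt(3)) + sqrt(3)*x*log(-x)


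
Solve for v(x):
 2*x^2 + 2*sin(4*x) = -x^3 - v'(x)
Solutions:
 v(x) = C1 - x^4/4 - 2*x^3/3 + cos(4*x)/2


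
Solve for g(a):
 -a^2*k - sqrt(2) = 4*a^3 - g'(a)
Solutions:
 g(a) = C1 + a^4 + a^3*k/3 + sqrt(2)*a


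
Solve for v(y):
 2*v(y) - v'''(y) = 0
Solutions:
 v(y) = C3*exp(2^(1/3)*y) + (C1*sin(2^(1/3)*sqrt(3)*y/2) + C2*cos(2^(1/3)*sqrt(3)*y/2))*exp(-2^(1/3)*y/2)


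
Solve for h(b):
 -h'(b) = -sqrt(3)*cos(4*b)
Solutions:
 h(b) = C1 + sqrt(3)*sin(4*b)/4


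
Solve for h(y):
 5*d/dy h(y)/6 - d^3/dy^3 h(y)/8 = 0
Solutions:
 h(y) = C1 + C2*exp(-2*sqrt(15)*y/3) + C3*exp(2*sqrt(15)*y/3)


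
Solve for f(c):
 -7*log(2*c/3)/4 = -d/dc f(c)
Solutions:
 f(c) = C1 + 7*c*log(c)/4 - 7*c*log(3)/4 - 7*c/4 + 7*c*log(2)/4


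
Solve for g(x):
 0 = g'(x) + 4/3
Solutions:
 g(x) = C1 - 4*x/3


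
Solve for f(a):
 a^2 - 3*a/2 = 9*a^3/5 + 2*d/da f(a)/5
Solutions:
 f(a) = C1 - 9*a^4/8 + 5*a^3/6 - 15*a^2/8


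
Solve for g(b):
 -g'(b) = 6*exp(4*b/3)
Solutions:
 g(b) = C1 - 9*exp(4*b/3)/2


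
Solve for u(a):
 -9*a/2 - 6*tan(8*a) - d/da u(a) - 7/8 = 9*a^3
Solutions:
 u(a) = C1 - 9*a^4/4 - 9*a^2/4 - 7*a/8 + 3*log(cos(8*a))/4


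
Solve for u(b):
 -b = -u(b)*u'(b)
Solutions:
 u(b) = -sqrt(C1 + b^2)
 u(b) = sqrt(C1 + b^2)


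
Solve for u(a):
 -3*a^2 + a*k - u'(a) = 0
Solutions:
 u(a) = C1 - a^3 + a^2*k/2


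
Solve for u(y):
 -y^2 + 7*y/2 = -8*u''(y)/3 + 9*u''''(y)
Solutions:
 u(y) = C1 + C2*y + C3*exp(-2*sqrt(6)*y/9) + C4*exp(2*sqrt(6)*y/9) + y^4/32 - 7*y^3/32 + 81*y^2/64


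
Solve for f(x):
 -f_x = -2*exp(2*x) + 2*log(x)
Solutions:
 f(x) = C1 - 2*x*log(x) + 2*x + exp(2*x)


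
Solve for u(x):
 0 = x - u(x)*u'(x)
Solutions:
 u(x) = -sqrt(C1 + x^2)
 u(x) = sqrt(C1 + x^2)


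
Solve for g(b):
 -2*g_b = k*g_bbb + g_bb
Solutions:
 g(b) = C1 + C2*exp(b*(sqrt(1 - 8*k) - 1)/(2*k)) + C3*exp(-b*(sqrt(1 - 8*k) + 1)/(2*k))


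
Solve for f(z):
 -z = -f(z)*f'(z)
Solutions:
 f(z) = -sqrt(C1 + z^2)
 f(z) = sqrt(C1 + z^2)


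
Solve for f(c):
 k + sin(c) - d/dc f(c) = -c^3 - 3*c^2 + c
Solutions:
 f(c) = C1 + c^4/4 + c^3 - c^2/2 + c*k - cos(c)


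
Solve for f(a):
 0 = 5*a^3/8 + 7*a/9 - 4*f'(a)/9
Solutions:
 f(a) = C1 + 45*a^4/128 + 7*a^2/8


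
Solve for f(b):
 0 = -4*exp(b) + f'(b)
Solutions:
 f(b) = C1 + 4*exp(b)


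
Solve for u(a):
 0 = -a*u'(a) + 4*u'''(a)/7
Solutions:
 u(a) = C1 + Integral(C2*airyai(14^(1/3)*a/2) + C3*airybi(14^(1/3)*a/2), a)


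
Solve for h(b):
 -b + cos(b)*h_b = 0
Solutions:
 h(b) = C1 + Integral(b/cos(b), b)


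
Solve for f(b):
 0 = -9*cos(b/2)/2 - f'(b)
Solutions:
 f(b) = C1 - 9*sin(b/2)


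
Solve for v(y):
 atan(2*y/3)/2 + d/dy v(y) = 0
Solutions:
 v(y) = C1 - y*atan(2*y/3)/2 + 3*log(4*y^2 + 9)/8


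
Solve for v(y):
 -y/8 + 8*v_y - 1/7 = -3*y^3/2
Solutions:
 v(y) = C1 - 3*y^4/64 + y^2/128 + y/56


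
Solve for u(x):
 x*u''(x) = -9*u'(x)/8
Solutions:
 u(x) = C1 + C2/x^(1/8)


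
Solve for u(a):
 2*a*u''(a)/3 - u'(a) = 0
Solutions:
 u(a) = C1 + C2*a^(5/2)


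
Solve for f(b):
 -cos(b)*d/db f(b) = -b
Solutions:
 f(b) = C1 + Integral(b/cos(b), b)


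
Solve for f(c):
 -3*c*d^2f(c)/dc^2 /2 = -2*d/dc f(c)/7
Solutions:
 f(c) = C1 + C2*c^(25/21)


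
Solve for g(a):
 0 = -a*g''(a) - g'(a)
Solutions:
 g(a) = C1 + C2*log(a)


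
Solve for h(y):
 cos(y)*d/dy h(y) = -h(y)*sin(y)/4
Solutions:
 h(y) = C1*cos(y)^(1/4)


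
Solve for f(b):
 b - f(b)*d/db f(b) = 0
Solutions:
 f(b) = -sqrt(C1 + b^2)
 f(b) = sqrt(C1 + b^2)


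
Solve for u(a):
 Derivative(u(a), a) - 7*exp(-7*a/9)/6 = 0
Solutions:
 u(a) = C1 - 3*exp(-7*a/9)/2


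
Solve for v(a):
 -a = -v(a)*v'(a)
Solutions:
 v(a) = -sqrt(C1 + a^2)
 v(a) = sqrt(C1 + a^2)


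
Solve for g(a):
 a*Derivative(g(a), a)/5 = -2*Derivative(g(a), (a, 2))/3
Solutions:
 g(a) = C1 + C2*erf(sqrt(15)*a/10)


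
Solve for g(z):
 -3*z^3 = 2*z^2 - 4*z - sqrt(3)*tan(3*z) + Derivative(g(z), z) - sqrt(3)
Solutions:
 g(z) = C1 - 3*z^4/4 - 2*z^3/3 + 2*z^2 + sqrt(3)*z - sqrt(3)*log(cos(3*z))/3


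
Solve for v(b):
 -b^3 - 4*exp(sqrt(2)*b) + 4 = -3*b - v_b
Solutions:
 v(b) = C1 + b^4/4 - 3*b^2/2 - 4*b + 2*sqrt(2)*exp(sqrt(2)*b)


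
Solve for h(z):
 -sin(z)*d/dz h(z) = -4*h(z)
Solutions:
 h(z) = C1*(cos(z)^2 - 2*cos(z) + 1)/(cos(z)^2 + 2*cos(z) + 1)


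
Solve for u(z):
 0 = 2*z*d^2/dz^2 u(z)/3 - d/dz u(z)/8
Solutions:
 u(z) = C1 + C2*z^(19/16)


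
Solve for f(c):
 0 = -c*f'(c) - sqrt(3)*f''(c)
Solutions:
 f(c) = C1 + C2*erf(sqrt(2)*3^(3/4)*c/6)


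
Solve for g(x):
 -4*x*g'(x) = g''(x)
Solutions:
 g(x) = C1 + C2*erf(sqrt(2)*x)


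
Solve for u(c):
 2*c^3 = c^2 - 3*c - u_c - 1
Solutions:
 u(c) = C1 - c^4/2 + c^3/3 - 3*c^2/2 - c


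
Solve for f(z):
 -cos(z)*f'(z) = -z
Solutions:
 f(z) = C1 + Integral(z/cos(z), z)


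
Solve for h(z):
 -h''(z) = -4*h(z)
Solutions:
 h(z) = C1*exp(-2*z) + C2*exp(2*z)


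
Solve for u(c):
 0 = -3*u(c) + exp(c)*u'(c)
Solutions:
 u(c) = C1*exp(-3*exp(-c))


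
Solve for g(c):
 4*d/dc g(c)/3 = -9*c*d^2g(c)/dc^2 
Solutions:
 g(c) = C1 + C2*c^(23/27)


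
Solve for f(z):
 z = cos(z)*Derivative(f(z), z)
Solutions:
 f(z) = C1 + Integral(z/cos(z), z)


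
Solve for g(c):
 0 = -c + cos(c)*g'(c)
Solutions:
 g(c) = C1 + Integral(c/cos(c), c)


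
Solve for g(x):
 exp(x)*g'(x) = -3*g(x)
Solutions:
 g(x) = C1*exp(3*exp(-x))


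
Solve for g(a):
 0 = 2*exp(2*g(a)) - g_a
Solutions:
 g(a) = log(-sqrt(-1/(C1 + 2*a))) - log(2)/2
 g(a) = log(-1/(C1 + 2*a))/2 - log(2)/2


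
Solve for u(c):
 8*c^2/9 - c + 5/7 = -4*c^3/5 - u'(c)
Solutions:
 u(c) = C1 - c^4/5 - 8*c^3/27 + c^2/2 - 5*c/7


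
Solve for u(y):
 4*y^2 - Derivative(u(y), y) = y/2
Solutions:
 u(y) = C1 + 4*y^3/3 - y^2/4


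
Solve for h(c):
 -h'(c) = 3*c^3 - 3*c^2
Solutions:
 h(c) = C1 - 3*c^4/4 + c^3


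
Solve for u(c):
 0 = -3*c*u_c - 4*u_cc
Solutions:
 u(c) = C1 + C2*erf(sqrt(6)*c/4)


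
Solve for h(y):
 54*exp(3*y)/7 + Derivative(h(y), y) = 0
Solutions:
 h(y) = C1 - 18*exp(3*y)/7


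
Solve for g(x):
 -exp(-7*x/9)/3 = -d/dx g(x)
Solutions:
 g(x) = C1 - 3*exp(-7*x/9)/7


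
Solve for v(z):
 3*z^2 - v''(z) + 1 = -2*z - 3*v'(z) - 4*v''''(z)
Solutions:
 v(z) = C1 + C4*exp(-z) - z^3/3 - 2*z^2/3 - 7*z/9 + (C2*sin(sqrt(2)*z/2) + C3*cos(sqrt(2)*z/2))*exp(z/2)


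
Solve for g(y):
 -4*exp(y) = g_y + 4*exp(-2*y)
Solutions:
 g(y) = C1 - 4*exp(y) + 2*exp(-2*y)


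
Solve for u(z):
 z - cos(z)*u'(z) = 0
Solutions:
 u(z) = C1 + Integral(z/cos(z), z)


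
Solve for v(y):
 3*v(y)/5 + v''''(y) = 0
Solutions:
 v(y) = (C1*sin(sqrt(2)*3^(1/4)*5^(3/4)*y/10) + C2*cos(sqrt(2)*3^(1/4)*5^(3/4)*y/10))*exp(-sqrt(2)*3^(1/4)*5^(3/4)*y/10) + (C3*sin(sqrt(2)*3^(1/4)*5^(3/4)*y/10) + C4*cos(sqrt(2)*3^(1/4)*5^(3/4)*y/10))*exp(sqrt(2)*3^(1/4)*5^(3/4)*y/10)


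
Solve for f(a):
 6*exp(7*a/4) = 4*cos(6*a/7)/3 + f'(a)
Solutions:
 f(a) = C1 + 24*exp(7*a/4)/7 - 14*sin(6*a/7)/9


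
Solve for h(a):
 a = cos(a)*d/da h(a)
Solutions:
 h(a) = C1 + Integral(a/cos(a), a)


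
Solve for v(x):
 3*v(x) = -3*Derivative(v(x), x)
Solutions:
 v(x) = C1*exp(-x)


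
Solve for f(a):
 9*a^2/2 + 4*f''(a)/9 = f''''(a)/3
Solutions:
 f(a) = C1 + C2*a + C3*exp(-2*sqrt(3)*a/3) + C4*exp(2*sqrt(3)*a/3) - 27*a^4/32 - 243*a^2/32


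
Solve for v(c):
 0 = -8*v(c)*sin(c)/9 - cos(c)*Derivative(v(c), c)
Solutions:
 v(c) = C1*cos(c)^(8/9)


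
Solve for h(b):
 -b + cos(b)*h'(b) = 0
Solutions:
 h(b) = C1 + Integral(b/cos(b), b)


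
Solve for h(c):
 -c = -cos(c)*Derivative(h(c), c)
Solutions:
 h(c) = C1 + Integral(c/cos(c), c)


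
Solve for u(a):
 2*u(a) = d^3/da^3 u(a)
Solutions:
 u(a) = C3*exp(2^(1/3)*a) + (C1*sin(2^(1/3)*sqrt(3)*a/2) + C2*cos(2^(1/3)*sqrt(3)*a/2))*exp(-2^(1/3)*a/2)


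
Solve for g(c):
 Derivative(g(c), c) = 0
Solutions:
 g(c) = C1


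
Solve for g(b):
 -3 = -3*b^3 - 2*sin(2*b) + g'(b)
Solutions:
 g(b) = C1 + 3*b^4/4 - 3*b - cos(2*b)


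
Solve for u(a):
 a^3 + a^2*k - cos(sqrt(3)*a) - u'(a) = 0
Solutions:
 u(a) = C1 + a^4/4 + a^3*k/3 - sqrt(3)*sin(sqrt(3)*a)/3


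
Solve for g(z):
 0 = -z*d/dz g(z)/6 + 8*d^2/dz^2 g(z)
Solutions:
 g(z) = C1 + C2*erfi(sqrt(6)*z/24)


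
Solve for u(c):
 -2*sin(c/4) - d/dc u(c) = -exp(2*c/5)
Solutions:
 u(c) = C1 + 5*exp(2*c/5)/2 + 8*cos(c/4)


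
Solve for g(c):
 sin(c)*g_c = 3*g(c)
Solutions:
 g(c) = C1*(cos(c) - 1)^(3/2)/(cos(c) + 1)^(3/2)


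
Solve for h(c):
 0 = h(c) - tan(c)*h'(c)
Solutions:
 h(c) = C1*sin(c)


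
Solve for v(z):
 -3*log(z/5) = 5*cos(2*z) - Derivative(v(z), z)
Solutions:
 v(z) = C1 + 3*z*log(z) - 3*z*log(5) - 3*z + 5*sin(2*z)/2


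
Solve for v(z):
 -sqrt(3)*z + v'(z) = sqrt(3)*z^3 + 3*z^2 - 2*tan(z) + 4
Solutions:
 v(z) = C1 + sqrt(3)*z^4/4 + z^3 + sqrt(3)*z^2/2 + 4*z + 2*log(cos(z))


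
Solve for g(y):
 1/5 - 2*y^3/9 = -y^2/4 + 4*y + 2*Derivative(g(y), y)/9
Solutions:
 g(y) = C1 - y^4/4 + 3*y^3/8 - 9*y^2 + 9*y/10


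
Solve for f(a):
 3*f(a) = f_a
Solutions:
 f(a) = C1*exp(3*a)


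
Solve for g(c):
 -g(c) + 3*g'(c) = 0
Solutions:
 g(c) = C1*exp(c/3)


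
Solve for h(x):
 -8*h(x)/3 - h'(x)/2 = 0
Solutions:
 h(x) = C1*exp(-16*x/3)


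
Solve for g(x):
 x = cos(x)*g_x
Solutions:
 g(x) = C1 + Integral(x/cos(x), x)


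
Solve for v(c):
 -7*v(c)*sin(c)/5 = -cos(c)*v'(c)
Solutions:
 v(c) = C1/cos(c)^(7/5)


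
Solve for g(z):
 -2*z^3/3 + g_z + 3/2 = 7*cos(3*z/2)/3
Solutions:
 g(z) = C1 + z^4/6 - 3*z/2 + 14*sin(3*z/2)/9


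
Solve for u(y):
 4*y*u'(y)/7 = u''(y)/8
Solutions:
 u(y) = C1 + C2*erfi(4*sqrt(7)*y/7)


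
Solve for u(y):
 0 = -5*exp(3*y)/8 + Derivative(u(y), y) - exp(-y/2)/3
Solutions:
 u(y) = C1 + 5*exp(3*y)/24 - 2*exp(-y/2)/3


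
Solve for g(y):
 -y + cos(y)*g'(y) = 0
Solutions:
 g(y) = C1 + Integral(y/cos(y), y)


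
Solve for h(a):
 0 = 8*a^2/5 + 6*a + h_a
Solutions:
 h(a) = C1 - 8*a^3/15 - 3*a^2


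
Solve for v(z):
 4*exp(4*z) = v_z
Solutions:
 v(z) = C1 + exp(4*z)


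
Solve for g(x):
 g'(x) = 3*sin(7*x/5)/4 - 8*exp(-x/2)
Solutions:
 g(x) = C1 - 15*cos(7*x/5)/28 + 16*exp(-x/2)


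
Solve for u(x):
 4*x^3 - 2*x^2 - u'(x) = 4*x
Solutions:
 u(x) = C1 + x^4 - 2*x^3/3 - 2*x^2


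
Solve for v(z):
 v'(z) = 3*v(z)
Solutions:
 v(z) = C1*exp(3*z)


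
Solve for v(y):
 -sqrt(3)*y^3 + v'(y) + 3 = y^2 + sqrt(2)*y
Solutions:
 v(y) = C1 + sqrt(3)*y^4/4 + y^3/3 + sqrt(2)*y^2/2 - 3*y


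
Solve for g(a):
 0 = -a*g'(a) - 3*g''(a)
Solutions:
 g(a) = C1 + C2*erf(sqrt(6)*a/6)


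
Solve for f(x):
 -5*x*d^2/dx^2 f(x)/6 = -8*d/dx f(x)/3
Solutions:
 f(x) = C1 + C2*x^(21/5)


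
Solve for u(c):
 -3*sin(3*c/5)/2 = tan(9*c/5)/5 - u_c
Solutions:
 u(c) = C1 - log(cos(9*c/5))/9 - 5*cos(3*c/5)/2


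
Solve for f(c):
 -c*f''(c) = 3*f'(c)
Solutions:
 f(c) = C1 + C2/c^2


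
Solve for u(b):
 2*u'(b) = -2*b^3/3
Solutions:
 u(b) = C1 - b^4/12


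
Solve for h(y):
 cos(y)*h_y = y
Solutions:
 h(y) = C1 + Integral(y/cos(y), y)


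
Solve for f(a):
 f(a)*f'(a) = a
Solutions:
 f(a) = -sqrt(C1 + a^2)
 f(a) = sqrt(C1 + a^2)


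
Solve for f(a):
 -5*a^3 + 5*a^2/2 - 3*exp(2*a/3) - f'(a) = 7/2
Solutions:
 f(a) = C1 - 5*a^4/4 + 5*a^3/6 - 7*a/2 - 9*exp(2*a/3)/2


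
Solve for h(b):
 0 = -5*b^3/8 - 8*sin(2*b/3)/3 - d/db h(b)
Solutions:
 h(b) = C1 - 5*b^4/32 + 4*cos(2*b/3)


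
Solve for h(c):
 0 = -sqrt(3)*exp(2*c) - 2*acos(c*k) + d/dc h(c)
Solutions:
 h(c) = C1 + 2*Piecewise((c*acos(c*k) - sqrt(-c^2*k^2 + 1)/k, Ne(k, 0)), (pi*c/2, True)) + sqrt(3)*exp(2*c)/2


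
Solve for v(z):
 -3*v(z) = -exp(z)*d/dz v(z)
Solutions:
 v(z) = C1*exp(-3*exp(-z))


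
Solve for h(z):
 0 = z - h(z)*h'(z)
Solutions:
 h(z) = -sqrt(C1 + z^2)
 h(z) = sqrt(C1 + z^2)


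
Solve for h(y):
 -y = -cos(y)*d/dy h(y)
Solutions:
 h(y) = C1 + Integral(y/cos(y), y)


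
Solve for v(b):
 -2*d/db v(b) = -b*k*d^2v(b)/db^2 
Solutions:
 v(b) = C1 + b^(((re(k) + 2)*re(k) + im(k)^2)/(re(k)^2 + im(k)^2))*(C2*sin(2*log(b)*Abs(im(k))/(re(k)^2 + im(k)^2)) + C3*cos(2*log(b)*im(k)/(re(k)^2 + im(k)^2)))


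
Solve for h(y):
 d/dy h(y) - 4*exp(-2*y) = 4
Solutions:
 h(y) = C1 + 4*y - 2*exp(-2*y)


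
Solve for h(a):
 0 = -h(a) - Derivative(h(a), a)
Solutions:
 h(a) = C1*exp(-a)


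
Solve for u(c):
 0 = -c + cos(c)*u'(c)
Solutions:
 u(c) = C1 + Integral(c/cos(c), c)


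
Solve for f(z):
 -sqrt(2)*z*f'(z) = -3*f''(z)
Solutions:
 f(z) = C1 + C2*erfi(2^(3/4)*sqrt(3)*z/6)


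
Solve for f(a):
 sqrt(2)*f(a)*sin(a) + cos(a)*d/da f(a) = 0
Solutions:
 f(a) = C1*cos(a)^(sqrt(2))


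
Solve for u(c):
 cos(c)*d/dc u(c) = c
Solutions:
 u(c) = C1 + Integral(c/cos(c), c)


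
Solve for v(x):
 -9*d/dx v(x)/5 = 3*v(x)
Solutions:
 v(x) = C1*exp(-5*x/3)


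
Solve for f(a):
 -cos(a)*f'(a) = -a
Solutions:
 f(a) = C1 + Integral(a/cos(a), a)


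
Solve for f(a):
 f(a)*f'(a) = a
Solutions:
 f(a) = -sqrt(C1 + a^2)
 f(a) = sqrt(C1 + a^2)


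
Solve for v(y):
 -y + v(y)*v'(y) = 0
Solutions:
 v(y) = -sqrt(C1 + y^2)
 v(y) = sqrt(C1 + y^2)


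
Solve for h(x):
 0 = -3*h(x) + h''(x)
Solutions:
 h(x) = C1*exp(-sqrt(3)*x) + C2*exp(sqrt(3)*x)


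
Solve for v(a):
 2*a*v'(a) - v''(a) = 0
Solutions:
 v(a) = C1 + C2*erfi(a)


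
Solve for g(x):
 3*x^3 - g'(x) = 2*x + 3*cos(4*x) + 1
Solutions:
 g(x) = C1 + 3*x^4/4 - x^2 - x - 3*sin(4*x)/4


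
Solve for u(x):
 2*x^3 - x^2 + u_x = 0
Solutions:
 u(x) = C1 - x^4/2 + x^3/3


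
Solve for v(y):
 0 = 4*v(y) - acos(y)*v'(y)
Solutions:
 v(y) = C1*exp(4*Integral(1/acos(y), y))


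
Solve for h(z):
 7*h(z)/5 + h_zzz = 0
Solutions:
 h(z) = C3*exp(-5^(2/3)*7^(1/3)*z/5) + (C1*sin(sqrt(3)*5^(2/3)*7^(1/3)*z/10) + C2*cos(sqrt(3)*5^(2/3)*7^(1/3)*z/10))*exp(5^(2/3)*7^(1/3)*z/10)


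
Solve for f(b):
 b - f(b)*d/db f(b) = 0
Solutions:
 f(b) = -sqrt(C1 + b^2)
 f(b) = sqrt(C1 + b^2)


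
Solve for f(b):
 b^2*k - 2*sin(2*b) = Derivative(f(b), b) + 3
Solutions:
 f(b) = C1 + b^3*k/3 - 3*b + cos(2*b)


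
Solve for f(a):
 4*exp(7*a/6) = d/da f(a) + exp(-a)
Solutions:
 f(a) = C1 + 24*exp(7*a/6)/7 + exp(-a)


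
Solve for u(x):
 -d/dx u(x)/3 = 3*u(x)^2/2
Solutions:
 u(x) = 2/(C1 + 9*x)


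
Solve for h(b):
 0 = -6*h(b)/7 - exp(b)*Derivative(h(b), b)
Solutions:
 h(b) = C1*exp(6*exp(-b)/7)


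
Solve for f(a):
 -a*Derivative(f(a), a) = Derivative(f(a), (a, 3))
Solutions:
 f(a) = C1 + Integral(C2*airyai(-a) + C3*airybi(-a), a)


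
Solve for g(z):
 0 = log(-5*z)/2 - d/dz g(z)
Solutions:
 g(z) = C1 + z*log(-z)/2 + z*(-1 + log(5))/2


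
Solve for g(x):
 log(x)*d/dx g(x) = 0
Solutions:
 g(x) = C1


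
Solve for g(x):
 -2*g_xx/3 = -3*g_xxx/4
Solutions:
 g(x) = C1 + C2*x + C3*exp(8*x/9)


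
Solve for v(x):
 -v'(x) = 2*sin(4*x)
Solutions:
 v(x) = C1 + cos(4*x)/2


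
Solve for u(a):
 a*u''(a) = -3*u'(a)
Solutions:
 u(a) = C1 + C2/a^2


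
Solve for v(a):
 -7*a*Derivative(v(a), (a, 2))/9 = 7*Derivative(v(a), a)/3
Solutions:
 v(a) = C1 + C2/a^2


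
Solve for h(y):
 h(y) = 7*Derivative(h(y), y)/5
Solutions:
 h(y) = C1*exp(5*y/7)


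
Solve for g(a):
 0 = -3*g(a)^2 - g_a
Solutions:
 g(a) = 1/(C1 + 3*a)


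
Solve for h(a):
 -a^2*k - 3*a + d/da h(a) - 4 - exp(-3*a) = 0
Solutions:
 h(a) = C1 + a^3*k/3 + 3*a^2/2 + 4*a - exp(-3*a)/3


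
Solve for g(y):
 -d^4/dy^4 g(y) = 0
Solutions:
 g(y) = C1 + C2*y + C3*y^2 + C4*y^3


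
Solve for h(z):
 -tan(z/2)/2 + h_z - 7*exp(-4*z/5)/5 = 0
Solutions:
 h(z) = C1 + log(tan(z/2)^2 + 1)/2 - 7*exp(-4*z/5)/4


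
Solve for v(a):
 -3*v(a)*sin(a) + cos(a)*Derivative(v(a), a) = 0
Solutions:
 v(a) = C1/cos(a)^3


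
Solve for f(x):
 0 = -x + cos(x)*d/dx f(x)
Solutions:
 f(x) = C1 + Integral(x/cos(x), x)


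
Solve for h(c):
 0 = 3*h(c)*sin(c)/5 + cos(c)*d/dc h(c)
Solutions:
 h(c) = C1*cos(c)^(3/5)


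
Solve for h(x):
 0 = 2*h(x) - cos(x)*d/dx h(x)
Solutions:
 h(x) = C1*(sin(x) + 1)/(sin(x) - 1)


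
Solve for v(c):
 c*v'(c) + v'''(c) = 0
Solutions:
 v(c) = C1 + Integral(C2*airyai(-c) + C3*airybi(-c), c)


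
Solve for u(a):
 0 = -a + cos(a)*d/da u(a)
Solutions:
 u(a) = C1 + Integral(a/cos(a), a)


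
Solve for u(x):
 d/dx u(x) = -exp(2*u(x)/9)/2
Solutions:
 u(x) = 9*log(-sqrt(-1/(C1 - x))) + 9*log(3)
 u(x) = 9*log(-1/(C1 - x))/2 + 9*log(3)


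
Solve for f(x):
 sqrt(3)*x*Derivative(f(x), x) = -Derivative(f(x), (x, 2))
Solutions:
 f(x) = C1 + C2*erf(sqrt(2)*3^(1/4)*x/2)


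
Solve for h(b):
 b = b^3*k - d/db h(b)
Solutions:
 h(b) = C1 + b^4*k/4 - b^2/2


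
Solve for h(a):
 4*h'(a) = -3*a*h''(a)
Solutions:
 h(a) = C1 + C2/a^(1/3)


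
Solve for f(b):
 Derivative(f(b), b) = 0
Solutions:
 f(b) = C1


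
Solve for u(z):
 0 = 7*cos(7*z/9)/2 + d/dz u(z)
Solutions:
 u(z) = C1 - 9*sin(7*z/9)/2


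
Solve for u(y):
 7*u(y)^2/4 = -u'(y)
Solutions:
 u(y) = 4/(C1 + 7*y)


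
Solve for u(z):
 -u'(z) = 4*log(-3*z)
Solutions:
 u(z) = C1 - 4*z*log(-z) + 4*z*(1 - log(3))


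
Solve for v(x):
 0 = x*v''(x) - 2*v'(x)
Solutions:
 v(x) = C1 + C2*x^3


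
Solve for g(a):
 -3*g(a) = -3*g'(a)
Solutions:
 g(a) = C1*exp(a)


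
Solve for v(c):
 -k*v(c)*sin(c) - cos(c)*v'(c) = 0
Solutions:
 v(c) = C1*exp(k*log(cos(c)))


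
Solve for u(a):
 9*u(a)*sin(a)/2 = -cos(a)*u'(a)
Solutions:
 u(a) = C1*cos(a)^(9/2)


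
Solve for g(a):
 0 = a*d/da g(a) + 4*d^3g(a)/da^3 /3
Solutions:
 g(a) = C1 + Integral(C2*airyai(-6^(1/3)*a/2) + C3*airybi(-6^(1/3)*a/2), a)


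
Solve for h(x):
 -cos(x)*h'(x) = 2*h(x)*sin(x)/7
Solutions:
 h(x) = C1*cos(x)^(2/7)


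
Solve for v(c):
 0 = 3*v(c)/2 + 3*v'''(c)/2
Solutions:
 v(c) = C3*exp(-c) + (C1*sin(sqrt(3)*c/2) + C2*cos(sqrt(3)*c/2))*exp(c/2)


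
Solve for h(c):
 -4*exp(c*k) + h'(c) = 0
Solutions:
 h(c) = C1 + 4*exp(c*k)/k


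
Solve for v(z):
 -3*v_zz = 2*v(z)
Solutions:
 v(z) = C1*sin(sqrt(6)*z/3) + C2*cos(sqrt(6)*z/3)


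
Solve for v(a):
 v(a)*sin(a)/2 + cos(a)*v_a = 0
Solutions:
 v(a) = C1*sqrt(cos(a))


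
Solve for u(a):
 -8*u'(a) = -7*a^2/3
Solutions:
 u(a) = C1 + 7*a^3/72


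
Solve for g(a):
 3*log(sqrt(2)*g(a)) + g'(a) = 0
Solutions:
 2*Integral(1/(2*log(_y) + log(2)), (_y, g(a)))/3 = C1 - a


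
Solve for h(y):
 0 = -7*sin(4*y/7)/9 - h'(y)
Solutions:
 h(y) = C1 + 49*cos(4*y/7)/36


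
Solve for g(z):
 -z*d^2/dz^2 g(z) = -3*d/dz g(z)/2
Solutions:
 g(z) = C1 + C2*z^(5/2)


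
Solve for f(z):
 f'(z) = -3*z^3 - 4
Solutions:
 f(z) = C1 - 3*z^4/4 - 4*z


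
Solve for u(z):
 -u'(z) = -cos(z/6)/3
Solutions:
 u(z) = C1 + 2*sin(z/6)


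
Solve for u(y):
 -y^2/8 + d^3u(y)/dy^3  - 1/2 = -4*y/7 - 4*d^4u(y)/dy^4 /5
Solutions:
 u(y) = C1 + C2*y + C3*y^2 + C4*exp(-5*y/4) + y^5/480 - 9*y^4/280 + 391*y^3/2100


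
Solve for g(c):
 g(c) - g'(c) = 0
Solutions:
 g(c) = C1*exp(c)


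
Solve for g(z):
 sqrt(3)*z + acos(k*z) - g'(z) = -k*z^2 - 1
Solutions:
 g(z) = C1 + k*z^3/3 + sqrt(3)*z^2/2 + z + Piecewise((z*acos(k*z) - sqrt(-k^2*z^2 + 1)/k, Ne(k, 0)), (pi*z/2, True))


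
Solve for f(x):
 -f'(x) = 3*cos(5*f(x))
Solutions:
 f(x) = -asin((C1 + exp(30*x))/(C1 - exp(30*x)))/5 + pi/5
 f(x) = asin((C1 + exp(30*x))/(C1 - exp(30*x)))/5


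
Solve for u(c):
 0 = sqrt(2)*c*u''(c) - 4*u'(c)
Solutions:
 u(c) = C1 + C2*c^(1 + 2*sqrt(2))


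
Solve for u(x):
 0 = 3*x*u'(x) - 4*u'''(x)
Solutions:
 u(x) = C1 + Integral(C2*airyai(6^(1/3)*x/2) + C3*airybi(6^(1/3)*x/2), x)


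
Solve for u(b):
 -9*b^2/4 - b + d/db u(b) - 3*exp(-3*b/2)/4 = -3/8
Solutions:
 u(b) = C1 + 3*b^3/4 + b^2/2 - 3*b/8 - exp(-3*b/2)/2


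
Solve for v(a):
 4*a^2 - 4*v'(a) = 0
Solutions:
 v(a) = C1 + a^3/3


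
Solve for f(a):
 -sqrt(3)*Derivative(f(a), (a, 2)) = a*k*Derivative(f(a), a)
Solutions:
 f(a) = Piecewise((-sqrt(2)*3^(1/4)*sqrt(pi)*C1*erf(sqrt(2)*3^(3/4)*a*sqrt(k)/6)/(2*sqrt(k)) - C2, (k > 0) | (k < 0)), (-C1*a - C2, True))


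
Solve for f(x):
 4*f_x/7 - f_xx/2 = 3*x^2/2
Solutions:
 f(x) = C1 + C2*exp(8*x/7) + 7*x^3/8 + 147*x^2/64 + 1029*x/256


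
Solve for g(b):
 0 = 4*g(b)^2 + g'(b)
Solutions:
 g(b) = 1/(C1 + 4*b)


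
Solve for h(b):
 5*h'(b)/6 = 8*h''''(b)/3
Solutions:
 h(b) = C1 + C4*exp(2^(2/3)*5^(1/3)*b/4) + (C2*sin(2^(2/3)*sqrt(3)*5^(1/3)*b/8) + C3*cos(2^(2/3)*sqrt(3)*5^(1/3)*b/8))*exp(-2^(2/3)*5^(1/3)*b/8)


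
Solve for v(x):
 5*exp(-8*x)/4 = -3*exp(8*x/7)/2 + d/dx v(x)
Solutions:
 v(x) = C1 + 21*exp(8*x/7)/16 - 5*exp(-8*x)/32


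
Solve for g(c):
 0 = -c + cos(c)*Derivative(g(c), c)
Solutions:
 g(c) = C1 + Integral(c/cos(c), c)


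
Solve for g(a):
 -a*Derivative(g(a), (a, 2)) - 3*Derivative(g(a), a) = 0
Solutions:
 g(a) = C1 + C2/a^2


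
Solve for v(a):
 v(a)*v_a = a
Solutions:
 v(a) = -sqrt(C1 + a^2)
 v(a) = sqrt(C1 + a^2)


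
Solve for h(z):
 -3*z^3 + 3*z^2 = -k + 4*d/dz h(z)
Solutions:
 h(z) = C1 + k*z/4 - 3*z^4/16 + z^3/4


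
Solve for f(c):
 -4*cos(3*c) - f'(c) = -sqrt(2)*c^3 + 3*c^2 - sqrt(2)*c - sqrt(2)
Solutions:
 f(c) = C1 + sqrt(2)*c^4/4 - c^3 + sqrt(2)*c^2/2 + sqrt(2)*c - 4*sin(3*c)/3


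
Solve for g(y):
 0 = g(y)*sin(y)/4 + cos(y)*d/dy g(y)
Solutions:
 g(y) = C1*cos(y)^(1/4)


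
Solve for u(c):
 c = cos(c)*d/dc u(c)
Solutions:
 u(c) = C1 + Integral(c/cos(c), c)


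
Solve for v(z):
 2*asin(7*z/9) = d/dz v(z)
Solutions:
 v(z) = C1 + 2*z*asin(7*z/9) + 2*sqrt(81 - 49*z^2)/7


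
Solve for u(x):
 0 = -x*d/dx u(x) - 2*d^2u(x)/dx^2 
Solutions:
 u(x) = C1 + C2*erf(x/2)


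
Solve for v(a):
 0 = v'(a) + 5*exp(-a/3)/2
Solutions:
 v(a) = C1 + 15*exp(-a/3)/2


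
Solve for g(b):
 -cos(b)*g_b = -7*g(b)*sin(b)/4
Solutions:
 g(b) = C1/cos(b)^(7/4)


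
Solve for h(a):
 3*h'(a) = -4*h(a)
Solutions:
 h(a) = C1*exp(-4*a/3)


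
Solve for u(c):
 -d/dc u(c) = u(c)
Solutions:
 u(c) = C1*exp(-c)


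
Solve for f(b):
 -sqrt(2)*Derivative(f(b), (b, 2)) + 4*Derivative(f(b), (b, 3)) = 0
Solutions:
 f(b) = C1 + C2*b + C3*exp(sqrt(2)*b/4)


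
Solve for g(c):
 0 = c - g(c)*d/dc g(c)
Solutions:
 g(c) = -sqrt(C1 + c^2)
 g(c) = sqrt(C1 + c^2)


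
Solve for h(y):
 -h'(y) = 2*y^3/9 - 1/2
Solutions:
 h(y) = C1 - y^4/18 + y/2


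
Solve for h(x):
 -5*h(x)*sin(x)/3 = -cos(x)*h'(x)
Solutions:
 h(x) = C1/cos(x)^(5/3)


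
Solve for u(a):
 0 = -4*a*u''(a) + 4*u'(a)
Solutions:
 u(a) = C1 + C2*a^2


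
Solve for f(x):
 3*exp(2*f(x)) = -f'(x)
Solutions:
 f(x) = log(-sqrt(-1/(C1 - 3*x))) - log(2)/2
 f(x) = log(-1/(C1 - 3*x))/2 - log(2)/2


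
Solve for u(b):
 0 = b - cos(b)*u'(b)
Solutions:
 u(b) = C1 + Integral(b/cos(b), b)


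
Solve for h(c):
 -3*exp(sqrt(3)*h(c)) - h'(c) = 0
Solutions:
 h(c) = sqrt(3)*(2*log(1/(C1 + 3*c)) - log(3))/6


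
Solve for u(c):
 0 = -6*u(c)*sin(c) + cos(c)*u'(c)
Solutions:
 u(c) = C1/cos(c)^6


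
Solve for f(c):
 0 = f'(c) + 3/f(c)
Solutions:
 f(c) = -sqrt(C1 - 6*c)
 f(c) = sqrt(C1 - 6*c)


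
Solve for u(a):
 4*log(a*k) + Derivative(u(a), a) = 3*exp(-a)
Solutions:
 u(a) = C1 - 4*a*log(a*k) + 4*a - 3*exp(-a)


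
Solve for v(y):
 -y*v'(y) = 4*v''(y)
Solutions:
 v(y) = C1 + C2*erf(sqrt(2)*y/4)


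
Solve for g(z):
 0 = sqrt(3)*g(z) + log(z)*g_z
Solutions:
 g(z) = C1*exp(-sqrt(3)*li(z))


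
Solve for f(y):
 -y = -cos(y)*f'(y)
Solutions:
 f(y) = C1 + Integral(y/cos(y), y)


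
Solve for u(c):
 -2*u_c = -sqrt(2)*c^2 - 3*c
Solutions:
 u(c) = C1 + sqrt(2)*c^3/6 + 3*c^2/4


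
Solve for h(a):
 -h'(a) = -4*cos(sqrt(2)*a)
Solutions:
 h(a) = C1 + 2*sqrt(2)*sin(sqrt(2)*a)


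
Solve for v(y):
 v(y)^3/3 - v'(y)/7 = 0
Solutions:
 v(y) = -sqrt(6)*sqrt(-1/(C1 + 7*y))/2
 v(y) = sqrt(6)*sqrt(-1/(C1 + 7*y))/2


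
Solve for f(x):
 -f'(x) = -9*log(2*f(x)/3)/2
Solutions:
 -2*Integral(1/(log(_y) - log(3) + log(2)), (_y, f(x)))/9 = C1 - x


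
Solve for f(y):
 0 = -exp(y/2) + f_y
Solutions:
 f(y) = C1 + 2*exp(y/2)


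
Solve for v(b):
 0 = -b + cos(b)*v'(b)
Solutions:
 v(b) = C1 + Integral(b/cos(b), b)


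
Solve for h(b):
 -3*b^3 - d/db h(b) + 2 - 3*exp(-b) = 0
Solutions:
 h(b) = C1 - 3*b^4/4 + 2*b + 3*exp(-b)


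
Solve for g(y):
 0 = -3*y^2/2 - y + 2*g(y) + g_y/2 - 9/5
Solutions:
 g(y) = C1*exp(-4*y) + 3*y^2/4 + y/8 + 139/160


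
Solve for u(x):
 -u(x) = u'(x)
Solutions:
 u(x) = C1*exp(-x)


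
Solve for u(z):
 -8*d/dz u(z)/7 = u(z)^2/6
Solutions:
 u(z) = 48/(C1 + 7*z)


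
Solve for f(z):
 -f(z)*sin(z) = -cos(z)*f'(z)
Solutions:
 f(z) = C1/cos(z)


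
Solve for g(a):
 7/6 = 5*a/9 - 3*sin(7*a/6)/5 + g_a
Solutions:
 g(a) = C1 - 5*a^2/18 + 7*a/6 - 18*cos(7*a/6)/35


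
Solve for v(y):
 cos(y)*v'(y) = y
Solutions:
 v(y) = C1 + Integral(y/cos(y), y)


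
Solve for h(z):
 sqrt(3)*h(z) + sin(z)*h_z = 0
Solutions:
 h(z) = C1*(cos(z) + 1)^(sqrt(3)/2)/(cos(z) - 1)^(sqrt(3)/2)


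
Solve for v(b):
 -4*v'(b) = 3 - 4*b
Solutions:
 v(b) = C1 + b^2/2 - 3*b/4


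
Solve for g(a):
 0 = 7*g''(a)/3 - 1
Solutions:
 g(a) = C1 + C2*a + 3*a^2/14


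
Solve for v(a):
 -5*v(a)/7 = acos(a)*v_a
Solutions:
 v(a) = C1*exp(-5*Integral(1/acos(a), a)/7)


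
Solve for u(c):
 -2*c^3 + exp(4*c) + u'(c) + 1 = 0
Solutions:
 u(c) = C1 + c^4/2 - c - exp(4*c)/4


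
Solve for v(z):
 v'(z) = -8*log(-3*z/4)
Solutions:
 v(z) = C1 - 8*z*log(-z) + 8*z*(-log(3) + 1 + 2*log(2))


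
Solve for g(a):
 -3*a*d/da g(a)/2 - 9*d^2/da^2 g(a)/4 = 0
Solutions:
 g(a) = C1 + C2*erf(sqrt(3)*a/3)


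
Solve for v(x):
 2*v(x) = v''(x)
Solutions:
 v(x) = C1*exp(-sqrt(2)*x) + C2*exp(sqrt(2)*x)


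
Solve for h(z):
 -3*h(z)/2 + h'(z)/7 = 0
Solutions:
 h(z) = C1*exp(21*z/2)


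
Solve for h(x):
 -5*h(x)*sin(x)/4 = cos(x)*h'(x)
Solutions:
 h(x) = C1*cos(x)^(5/4)


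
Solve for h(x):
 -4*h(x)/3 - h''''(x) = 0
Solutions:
 h(x) = (C1*sin(3^(3/4)*x/3) + C2*cos(3^(3/4)*x/3))*exp(-3^(3/4)*x/3) + (C3*sin(3^(3/4)*x/3) + C4*cos(3^(3/4)*x/3))*exp(3^(3/4)*x/3)


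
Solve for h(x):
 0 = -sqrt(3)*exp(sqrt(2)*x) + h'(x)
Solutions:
 h(x) = C1 + sqrt(6)*exp(sqrt(2)*x)/2


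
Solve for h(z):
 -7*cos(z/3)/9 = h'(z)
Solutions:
 h(z) = C1 - 7*sin(z/3)/3


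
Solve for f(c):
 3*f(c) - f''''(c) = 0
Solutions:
 f(c) = C1*exp(-3^(1/4)*c) + C2*exp(3^(1/4)*c) + C3*sin(3^(1/4)*c) + C4*cos(3^(1/4)*c)


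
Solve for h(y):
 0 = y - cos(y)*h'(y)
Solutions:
 h(y) = C1 + Integral(y/cos(y), y)


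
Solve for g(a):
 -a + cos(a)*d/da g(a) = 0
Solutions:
 g(a) = C1 + Integral(a/cos(a), a)


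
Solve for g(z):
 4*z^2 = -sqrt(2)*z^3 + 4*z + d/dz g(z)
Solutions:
 g(z) = C1 + sqrt(2)*z^4/4 + 4*z^3/3 - 2*z^2


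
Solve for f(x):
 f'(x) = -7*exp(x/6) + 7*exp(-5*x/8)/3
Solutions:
 f(x) = C1 - 42*exp(x/6) - 56*exp(-5*x/8)/15


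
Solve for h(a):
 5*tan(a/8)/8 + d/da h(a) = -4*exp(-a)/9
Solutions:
 h(a) = C1 - 5*log(tan(a/8)^2 + 1)/2 + 4*exp(-a)/9


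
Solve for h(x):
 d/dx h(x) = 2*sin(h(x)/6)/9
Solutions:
 -2*x/9 + 3*log(cos(h(x)/6) - 1) - 3*log(cos(h(x)/6) + 1) = C1


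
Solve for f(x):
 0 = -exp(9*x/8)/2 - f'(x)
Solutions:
 f(x) = C1 - 4*exp(9*x/8)/9


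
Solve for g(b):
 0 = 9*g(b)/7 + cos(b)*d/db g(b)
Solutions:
 g(b) = C1*(sin(b) - 1)^(9/14)/(sin(b) + 1)^(9/14)


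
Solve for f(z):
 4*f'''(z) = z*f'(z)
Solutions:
 f(z) = C1 + Integral(C2*airyai(2^(1/3)*z/2) + C3*airybi(2^(1/3)*z/2), z)


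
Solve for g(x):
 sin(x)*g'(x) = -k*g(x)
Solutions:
 g(x) = C1*exp(k*(-log(cos(x) - 1) + log(cos(x) + 1))/2)


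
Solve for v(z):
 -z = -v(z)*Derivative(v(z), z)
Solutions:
 v(z) = -sqrt(C1 + z^2)
 v(z) = sqrt(C1 + z^2)


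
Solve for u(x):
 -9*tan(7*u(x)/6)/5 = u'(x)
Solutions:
 u(x) = -6*asin(C1*exp(-21*x/10))/7 + 6*pi/7
 u(x) = 6*asin(C1*exp(-21*x/10))/7


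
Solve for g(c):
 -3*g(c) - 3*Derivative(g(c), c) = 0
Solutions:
 g(c) = C1*exp(-c)


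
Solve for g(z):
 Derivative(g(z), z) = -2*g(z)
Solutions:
 g(z) = C1*exp(-2*z)


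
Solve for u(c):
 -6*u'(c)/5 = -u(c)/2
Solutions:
 u(c) = C1*exp(5*c/12)


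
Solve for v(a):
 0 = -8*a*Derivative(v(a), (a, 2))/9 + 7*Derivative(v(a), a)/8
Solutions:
 v(a) = C1 + C2*a^(127/64)


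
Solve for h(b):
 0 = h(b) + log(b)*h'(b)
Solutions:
 h(b) = C1*exp(-li(b))


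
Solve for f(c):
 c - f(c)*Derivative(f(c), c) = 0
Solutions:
 f(c) = -sqrt(C1 + c^2)
 f(c) = sqrt(C1 + c^2)


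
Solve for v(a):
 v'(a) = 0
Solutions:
 v(a) = C1


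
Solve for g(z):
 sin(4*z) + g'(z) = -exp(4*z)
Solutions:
 g(z) = C1 - exp(4*z)/4 + cos(4*z)/4


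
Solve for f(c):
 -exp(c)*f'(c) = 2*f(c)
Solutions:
 f(c) = C1*exp(2*exp(-c))


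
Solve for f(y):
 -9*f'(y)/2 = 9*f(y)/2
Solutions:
 f(y) = C1*exp(-y)


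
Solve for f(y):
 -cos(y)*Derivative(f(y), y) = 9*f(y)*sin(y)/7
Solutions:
 f(y) = C1*cos(y)^(9/7)


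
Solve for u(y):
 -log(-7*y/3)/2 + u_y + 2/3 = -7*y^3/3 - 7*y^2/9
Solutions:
 u(y) = C1 - 7*y^4/12 - 7*y^3/27 + y*log(-y)/2 + y*(-7 - 3*log(3) + 3*log(7))/6


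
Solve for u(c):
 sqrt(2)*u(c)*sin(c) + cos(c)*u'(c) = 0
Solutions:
 u(c) = C1*cos(c)^(sqrt(2))


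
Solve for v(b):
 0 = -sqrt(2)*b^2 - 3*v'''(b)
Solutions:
 v(b) = C1 + C2*b + C3*b^2 - sqrt(2)*b^5/180


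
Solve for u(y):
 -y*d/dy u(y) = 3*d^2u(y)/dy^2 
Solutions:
 u(y) = C1 + C2*erf(sqrt(6)*y/6)


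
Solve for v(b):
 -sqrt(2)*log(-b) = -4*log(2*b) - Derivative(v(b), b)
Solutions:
 v(b) = C1 - b*(4 - sqrt(2))*log(b) + b*(-4*log(2) - sqrt(2) + 4 + sqrt(2)*I*pi)


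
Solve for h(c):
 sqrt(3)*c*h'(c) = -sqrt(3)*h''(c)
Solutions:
 h(c) = C1 + C2*erf(sqrt(2)*c/2)


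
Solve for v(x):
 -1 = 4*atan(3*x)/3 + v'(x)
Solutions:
 v(x) = C1 - 4*x*atan(3*x)/3 - x + 2*log(9*x^2 + 1)/9


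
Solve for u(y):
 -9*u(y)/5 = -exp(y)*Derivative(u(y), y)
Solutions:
 u(y) = C1*exp(-9*exp(-y)/5)


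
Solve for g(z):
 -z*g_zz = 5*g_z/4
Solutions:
 g(z) = C1 + C2/z^(1/4)


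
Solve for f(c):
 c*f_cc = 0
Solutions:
 f(c) = C1 + C2*c


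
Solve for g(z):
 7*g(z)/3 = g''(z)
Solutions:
 g(z) = C1*exp(-sqrt(21)*z/3) + C2*exp(sqrt(21)*z/3)


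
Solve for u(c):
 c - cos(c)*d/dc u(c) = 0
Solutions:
 u(c) = C1 + Integral(c/cos(c), c)


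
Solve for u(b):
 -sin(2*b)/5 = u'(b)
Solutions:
 u(b) = C1 + cos(2*b)/10


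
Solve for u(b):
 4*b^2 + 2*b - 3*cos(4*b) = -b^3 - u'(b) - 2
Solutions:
 u(b) = C1 - b^4/4 - 4*b^3/3 - b^2 - 2*b + 3*sin(4*b)/4


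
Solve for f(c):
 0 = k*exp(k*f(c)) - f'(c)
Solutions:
 f(c) = Piecewise((log(-1/(C1*k + c*k^2))/k, Ne(k, 0)), (nan, True))
 f(c) = Piecewise((C1 + c*k, Eq(k, 0)), (nan, True))


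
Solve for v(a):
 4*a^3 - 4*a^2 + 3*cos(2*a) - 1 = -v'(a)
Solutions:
 v(a) = C1 - a^4 + 4*a^3/3 + a - 3*sin(2*a)/2


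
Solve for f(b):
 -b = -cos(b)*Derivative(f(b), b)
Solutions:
 f(b) = C1 + Integral(b/cos(b), b)


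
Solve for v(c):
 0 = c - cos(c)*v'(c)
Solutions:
 v(c) = C1 + Integral(c/cos(c), c)


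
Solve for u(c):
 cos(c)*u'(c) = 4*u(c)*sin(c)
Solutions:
 u(c) = C1/cos(c)^4


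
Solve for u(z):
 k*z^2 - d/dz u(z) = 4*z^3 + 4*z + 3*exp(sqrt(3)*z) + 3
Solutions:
 u(z) = C1 + k*z^3/3 - z^4 - 2*z^2 - 3*z - sqrt(3)*exp(sqrt(3)*z)


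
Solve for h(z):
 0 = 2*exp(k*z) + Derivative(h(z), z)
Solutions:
 h(z) = C1 - 2*exp(k*z)/k


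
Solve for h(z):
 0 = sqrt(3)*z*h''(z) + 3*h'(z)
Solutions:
 h(z) = C1 + C2*z^(1 - sqrt(3))


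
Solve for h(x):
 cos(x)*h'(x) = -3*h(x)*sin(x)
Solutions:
 h(x) = C1*cos(x)^3


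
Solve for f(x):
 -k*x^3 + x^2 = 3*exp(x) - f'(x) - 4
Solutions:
 f(x) = C1 + k*x^4/4 - x^3/3 - 4*x + 3*exp(x)


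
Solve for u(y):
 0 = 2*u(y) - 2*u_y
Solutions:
 u(y) = C1*exp(y)


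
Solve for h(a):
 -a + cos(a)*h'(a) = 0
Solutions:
 h(a) = C1 + Integral(a/cos(a), a)


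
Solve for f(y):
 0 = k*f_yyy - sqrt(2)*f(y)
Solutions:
 f(y) = C1*exp(2^(1/6)*y*(1/k)^(1/3)) + C2*exp(2^(1/6)*y*(-1 + sqrt(3)*I)*(1/k)^(1/3)/2) + C3*exp(-2^(1/6)*y*(1 + sqrt(3)*I)*(1/k)^(1/3)/2)


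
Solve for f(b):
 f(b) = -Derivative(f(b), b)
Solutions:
 f(b) = C1*exp(-b)


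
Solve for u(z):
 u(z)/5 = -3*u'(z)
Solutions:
 u(z) = C1*exp(-z/15)
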